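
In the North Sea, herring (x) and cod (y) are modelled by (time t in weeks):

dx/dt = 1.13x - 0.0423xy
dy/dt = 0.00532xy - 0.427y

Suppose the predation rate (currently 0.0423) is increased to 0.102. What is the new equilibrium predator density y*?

At the interior fixed point, setting dx/dt = 0 with x > 0 fixes y* = (prey growth rate)/(xy coefficient) — independent of the other coefficients.
With the change, y* = 1.13/0.102 = 11.1; it falls from 26.7.

y* ≈ 11.1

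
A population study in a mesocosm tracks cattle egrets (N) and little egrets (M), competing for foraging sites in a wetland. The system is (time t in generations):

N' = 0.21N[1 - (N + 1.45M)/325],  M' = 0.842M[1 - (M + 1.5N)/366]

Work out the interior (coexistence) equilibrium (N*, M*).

N* ≈ 175, M* ≈ 103

Setting both brackets to zero gives the nullclines N + 1.45M = 325 and 1.5N + M = 366.
Substituting M = 366 - 1.5N into the first: N(1 - 1.45·1.5) = 325 - 1.45·366.
So N* = -206/-1.17 = 175, and then M* = 366 - 1.5·175 = 103.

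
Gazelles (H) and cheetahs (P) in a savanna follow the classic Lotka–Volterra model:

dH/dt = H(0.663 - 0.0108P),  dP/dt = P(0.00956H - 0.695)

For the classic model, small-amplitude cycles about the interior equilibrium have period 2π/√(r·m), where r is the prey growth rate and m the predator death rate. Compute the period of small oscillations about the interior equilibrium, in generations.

Here r = 0.663 and m = 0.695, so r·m = 0.461.
ω = √0.461 = 0.679 per generation, hence T = 2π/ω ≈ 9.26 generations.

T ≈ 9.26 generations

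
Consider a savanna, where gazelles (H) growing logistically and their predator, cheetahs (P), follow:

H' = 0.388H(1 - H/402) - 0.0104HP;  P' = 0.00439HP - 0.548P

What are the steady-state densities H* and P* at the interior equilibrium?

From dP/dt = 0 with P > 0: 0.00439H* = 0.548, so H* = 125.
Substitute into dH/dt = 0: 0.388(1 - 125/402) = 0.0104P*.
The bracket is 0.689, giving P* = 0.268/0.0104 = 25.7.

H* ≈ 125, P* ≈ 25.7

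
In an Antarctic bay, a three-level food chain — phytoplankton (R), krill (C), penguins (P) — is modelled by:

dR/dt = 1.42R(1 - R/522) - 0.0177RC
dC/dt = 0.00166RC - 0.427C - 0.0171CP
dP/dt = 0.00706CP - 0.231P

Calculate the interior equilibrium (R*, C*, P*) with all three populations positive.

R* ≈ 309, C* ≈ 32.7, P* ≈ 5.04

From dP/dt = 0: 0.00706C* = 0.231, so C* = 32.7.
From dR/dt = 0: 1.42(1 - R*/522) = 0.0177·32.7, giving R* = 522·(1 - 0.408) = 309.
From dC/dt = 0: 0.00166·309 - 0.427 = 0.0171P*, so P* = 0.0861/0.0171 = 5.04.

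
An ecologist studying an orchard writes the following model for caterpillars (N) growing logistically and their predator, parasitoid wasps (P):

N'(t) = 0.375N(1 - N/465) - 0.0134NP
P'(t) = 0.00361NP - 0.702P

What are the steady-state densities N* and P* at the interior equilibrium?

From dP/dt = 0 with P > 0: 0.00361N* = 0.702, so N* = 194.
Substitute into dN/dt = 0: 0.375(1 - 194/465) = 0.0134P*.
The bracket is 0.582, giving P* = 0.218/0.0134 = 16.3.

N* ≈ 194, P* ≈ 16.3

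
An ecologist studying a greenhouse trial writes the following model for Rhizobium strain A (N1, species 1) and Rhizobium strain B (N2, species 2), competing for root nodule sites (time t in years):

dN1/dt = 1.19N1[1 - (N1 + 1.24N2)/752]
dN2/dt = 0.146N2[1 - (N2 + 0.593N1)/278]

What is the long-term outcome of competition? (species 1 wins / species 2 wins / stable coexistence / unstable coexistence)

species 1 excludes species 2

Compare the nullcline intercepts: K1/α12 = 752/1.24 = 606 > K2 = 278; K2/α21 = 278/0.593 = 469 < K1 = 752.
Since the inequalities point opposite ways, species 1 can invade but species 2 cannot.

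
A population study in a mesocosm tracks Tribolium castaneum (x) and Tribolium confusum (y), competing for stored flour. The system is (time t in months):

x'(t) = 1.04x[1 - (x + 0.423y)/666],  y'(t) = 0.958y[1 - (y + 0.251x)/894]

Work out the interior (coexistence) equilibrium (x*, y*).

Setting both brackets to zero gives the nullclines x + 0.423y = 666 and 0.251x + y = 894.
Substituting y = 894 - 0.251x into the first: x(1 - 0.423·0.251) = 666 - 0.423·894.
So x* = 288/0.894 = 322, and then y* = 894 - 0.251·322 = 813.

x* ≈ 322, y* ≈ 813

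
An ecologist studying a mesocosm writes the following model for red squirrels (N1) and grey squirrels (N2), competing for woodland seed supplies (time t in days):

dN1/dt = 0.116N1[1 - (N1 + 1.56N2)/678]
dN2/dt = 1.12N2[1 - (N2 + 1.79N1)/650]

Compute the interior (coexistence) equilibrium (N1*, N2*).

Setting both brackets to zero gives the nullclines N1 + 1.56N2 = 678 and 1.79N1 + N2 = 650.
Substituting N2 = 650 - 1.79N1 into the first: N1(1 - 1.56·1.79) = 678 - 1.56·650.
So N1* = -336/-1.79 = 187, and then N2* = 650 - 1.79·187 = 314.

N1* ≈ 187, N2* ≈ 314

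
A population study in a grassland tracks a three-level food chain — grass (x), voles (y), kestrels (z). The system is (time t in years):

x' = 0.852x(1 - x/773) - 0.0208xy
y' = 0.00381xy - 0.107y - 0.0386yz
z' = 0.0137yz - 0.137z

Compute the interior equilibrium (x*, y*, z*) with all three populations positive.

x* ≈ 584, y* ≈ 10, z* ≈ 54.9

From dz/dt = 0: 0.0137y* = 0.137, so y* = 10.
From dx/dt = 0: 0.852(1 - x*/773) = 0.0208·10, giving x* = 773·(1 - 0.244) = 584.
From dy/dt = 0: 0.00381·584 - 0.107 = 0.0386z*, so z* = 2.12/0.0386 = 54.9.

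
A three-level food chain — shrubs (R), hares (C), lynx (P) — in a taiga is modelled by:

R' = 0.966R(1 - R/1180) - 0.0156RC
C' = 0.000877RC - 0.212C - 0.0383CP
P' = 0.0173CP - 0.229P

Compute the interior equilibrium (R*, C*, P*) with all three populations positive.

R* ≈ 928, C* ≈ 13.2, P* ≈ 15.7

From dP/dt = 0: 0.0173C* = 0.229, so C* = 13.2.
From dR/dt = 0: 0.966(1 - R*/1180) = 0.0156·13.2, giving R* = 1180·(1 - 0.214) = 928.
From dC/dt = 0: 0.000877·928 - 0.212 = 0.0383P*, so P* = 0.602/0.0383 = 15.7.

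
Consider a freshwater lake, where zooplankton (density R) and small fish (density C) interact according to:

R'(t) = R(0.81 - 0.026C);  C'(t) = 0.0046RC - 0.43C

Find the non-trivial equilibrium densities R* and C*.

R* ≈ 93.5, C* ≈ 31.2

Set dC/dt = 0 with C > 0: 0.0046R - 0.43 = 0, so R* = 0.43/0.0046 = 93.5.
Set dR/dt = 0 with R > 0: 0.81 - 0.026C = 0, so C* = 0.81/0.026 = 31.2.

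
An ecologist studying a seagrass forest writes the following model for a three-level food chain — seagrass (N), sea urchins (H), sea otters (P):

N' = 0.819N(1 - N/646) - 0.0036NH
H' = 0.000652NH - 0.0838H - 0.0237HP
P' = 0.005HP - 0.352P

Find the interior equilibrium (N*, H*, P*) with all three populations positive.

N* ≈ 446, H* ≈ 70.4, P* ≈ 8.74

From dP/dt = 0: 0.005H* = 0.352, so H* = 70.4.
From dN/dt = 0: 0.819(1 - N*/646) = 0.0036·70.4, giving N* = 646·(1 - 0.309) = 446.
From dH/dt = 0: 0.000652·446 - 0.0838 = 0.0237P*, so P* = 0.207/0.0237 = 8.74.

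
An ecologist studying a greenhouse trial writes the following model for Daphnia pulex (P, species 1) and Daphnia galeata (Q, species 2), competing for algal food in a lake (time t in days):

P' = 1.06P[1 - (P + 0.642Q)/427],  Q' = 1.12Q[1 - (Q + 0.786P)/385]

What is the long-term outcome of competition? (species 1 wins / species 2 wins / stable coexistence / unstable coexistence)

Compare the nullcline intercepts: K1/α12 = 427/0.642 = 665 > K2 = 385; K2/α21 = 385/0.786 = 490 > K1 = 427.
Since both inequalities hold, each species can invade when rare, so the interior equilibrium is stable.

stable coexistence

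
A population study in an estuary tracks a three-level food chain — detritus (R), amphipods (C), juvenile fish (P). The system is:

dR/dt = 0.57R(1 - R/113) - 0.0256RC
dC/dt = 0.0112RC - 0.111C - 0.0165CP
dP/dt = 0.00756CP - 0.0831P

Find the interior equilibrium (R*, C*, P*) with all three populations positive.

R* ≈ 57.2, C* ≈ 11, P* ≈ 32.1

From dP/dt = 0: 0.00756C* = 0.0831, so C* = 11.
From dR/dt = 0: 0.57(1 - R*/113) = 0.0256·11, giving R* = 113·(1 - 0.494) = 57.2.
From dC/dt = 0: 0.0112·57.2 - 0.111 = 0.0165P*, so P* = 0.53/0.0165 = 32.1.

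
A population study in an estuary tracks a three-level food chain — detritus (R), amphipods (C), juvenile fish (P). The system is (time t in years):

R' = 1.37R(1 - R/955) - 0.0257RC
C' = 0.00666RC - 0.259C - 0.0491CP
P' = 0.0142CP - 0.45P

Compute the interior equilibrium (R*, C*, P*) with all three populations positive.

From dP/dt = 0: 0.0142C* = 0.45, so C* = 31.7.
From dR/dt = 0: 1.37(1 - R*/955) = 0.0257·31.7, giving R* = 955·(1 - 0.594) = 387.
From dC/dt = 0: 0.00666·387 - 0.259 = 0.0491P*, so P* = 2.32/0.0491 = 47.3.

R* ≈ 387, C* ≈ 31.7, P* ≈ 47.3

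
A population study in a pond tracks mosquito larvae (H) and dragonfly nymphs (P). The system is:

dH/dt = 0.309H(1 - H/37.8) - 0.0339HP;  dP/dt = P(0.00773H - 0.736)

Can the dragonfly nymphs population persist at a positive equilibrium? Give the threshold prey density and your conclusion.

The predator equation gives dP/dt > 0 only when H > 0.736/0.00773 = 95.2.
Without the predator, H → K = 37.8. Since 37.8 < 95.2, the predator cannot invade.

Threshold H = 95.2; K < 95.2, so no, the predator goes extinct.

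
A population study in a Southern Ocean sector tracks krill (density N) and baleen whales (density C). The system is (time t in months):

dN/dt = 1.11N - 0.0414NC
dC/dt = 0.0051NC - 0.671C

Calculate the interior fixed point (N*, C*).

N* ≈ 132, C* ≈ 26.8

Set dC/dt = 0 with C > 0: 0.0051N - 0.671 = 0, so N* = 0.671/0.0051 = 132.
Set dN/dt = 0 with N > 0: 1.11 - 0.0414C = 0, so C* = 1.11/0.0414 = 26.8.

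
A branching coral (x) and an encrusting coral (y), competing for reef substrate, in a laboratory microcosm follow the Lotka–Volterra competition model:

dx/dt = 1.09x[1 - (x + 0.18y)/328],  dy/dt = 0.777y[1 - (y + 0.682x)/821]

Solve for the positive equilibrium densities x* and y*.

Setting both brackets to zero gives the nullclines x + 0.18y = 328 and 0.682x + y = 821.
Substituting y = 821 - 0.682x into the first: x(1 - 0.18·0.682) = 328 - 0.18·821.
So x* = 180/0.877 = 205, and then y* = 821 - 0.682·205 = 681.

x* ≈ 205, y* ≈ 681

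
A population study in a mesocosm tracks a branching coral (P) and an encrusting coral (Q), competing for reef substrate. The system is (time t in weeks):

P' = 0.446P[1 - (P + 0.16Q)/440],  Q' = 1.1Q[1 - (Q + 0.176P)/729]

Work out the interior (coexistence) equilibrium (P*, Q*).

P* ≈ 333, Q* ≈ 670

Setting both brackets to zero gives the nullclines P + 0.16Q = 440 and 0.176P + Q = 729.
Substituting Q = 729 - 0.176P into the first: P(1 - 0.16·0.176) = 440 - 0.16·729.
So P* = 323/0.972 = 333, and then Q* = 729 - 0.176·333 = 670.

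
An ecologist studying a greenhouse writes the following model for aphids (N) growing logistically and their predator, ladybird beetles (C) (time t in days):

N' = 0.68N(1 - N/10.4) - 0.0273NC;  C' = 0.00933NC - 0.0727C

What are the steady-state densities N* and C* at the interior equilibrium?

N* ≈ 7.79, C* ≈ 6.25

From dC/dt = 0 with C > 0: 0.00933N* = 0.0727, so N* = 7.79.
Substitute into dN/dt = 0: 0.68(1 - 7.79/10.4) = 0.0273C*.
The bracket is 0.251, giving C* = 0.171/0.0273 = 6.25.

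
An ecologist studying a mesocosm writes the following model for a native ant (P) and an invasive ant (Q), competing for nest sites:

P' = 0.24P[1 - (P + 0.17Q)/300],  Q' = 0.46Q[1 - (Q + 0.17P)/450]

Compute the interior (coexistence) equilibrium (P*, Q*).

P* ≈ 230, Q* ≈ 411

Setting both brackets to zero gives the nullclines P + 0.17Q = 300 and 0.17P + Q = 450.
Substituting Q = 450 - 0.17P into the first: P(1 - 0.17·0.17) = 300 - 0.17·450.
So P* = 224/0.971 = 230, and then Q* = 450 - 0.17·230 = 411.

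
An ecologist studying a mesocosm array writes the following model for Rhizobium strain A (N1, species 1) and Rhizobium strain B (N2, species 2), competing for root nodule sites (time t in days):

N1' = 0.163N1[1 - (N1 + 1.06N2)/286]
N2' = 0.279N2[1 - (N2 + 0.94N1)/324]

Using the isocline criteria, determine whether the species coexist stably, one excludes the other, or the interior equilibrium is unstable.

species 2 excludes species 1

Compare the nullcline intercepts: K1/α12 = 286/1.06 = 270 < K2 = 324; K2/α21 = 324/0.94 = 345 > K1 = 286.
Since the inequalities point opposite ways, species 2 can invade but species 1 cannot.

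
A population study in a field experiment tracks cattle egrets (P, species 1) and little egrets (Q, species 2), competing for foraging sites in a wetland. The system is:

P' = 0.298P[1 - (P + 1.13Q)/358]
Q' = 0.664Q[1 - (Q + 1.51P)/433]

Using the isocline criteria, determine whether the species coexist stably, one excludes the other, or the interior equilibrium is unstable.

Compare the nullcline intercepts: K1/α12 = 358/1.13 = 317 < K2 = 433; K2/α21 = 433/1.51 = 287 < K1 = 358.
Since both are reversed, neither can invade when rare; the interior point is a saddle.

unstable coexistence (outcome depends on initial conditions)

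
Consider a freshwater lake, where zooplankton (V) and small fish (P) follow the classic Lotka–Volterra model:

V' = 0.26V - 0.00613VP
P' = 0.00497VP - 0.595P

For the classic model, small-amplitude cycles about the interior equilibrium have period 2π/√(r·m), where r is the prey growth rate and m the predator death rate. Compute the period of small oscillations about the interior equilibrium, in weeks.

T ≈ 16 weeks

Here r = 0.26 and m = 0.595, so r·m = 0.155.
ω = √0.155 = 0.393 per week, hence T = 2π/ω ≈ 16 weeks.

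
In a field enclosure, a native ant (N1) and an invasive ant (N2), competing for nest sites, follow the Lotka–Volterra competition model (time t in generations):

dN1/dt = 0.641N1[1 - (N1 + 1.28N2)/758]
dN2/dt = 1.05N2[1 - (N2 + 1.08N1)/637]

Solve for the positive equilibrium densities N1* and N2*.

N1* ≈ 150, N2* ≈ 475

Setting both brackets to zero gives the nullclines N1 + 1.28N2 = 758 and 1.08N1 + N2 = 637.
Substituting N2 = 637 - 1.08N1 into the first: N1(1 - 1.28·1.08) = 758 - 1.28·637.
So N1* = -57.4/-0.382 = 150, and then N2* = 637 - 1.08·150 = 475.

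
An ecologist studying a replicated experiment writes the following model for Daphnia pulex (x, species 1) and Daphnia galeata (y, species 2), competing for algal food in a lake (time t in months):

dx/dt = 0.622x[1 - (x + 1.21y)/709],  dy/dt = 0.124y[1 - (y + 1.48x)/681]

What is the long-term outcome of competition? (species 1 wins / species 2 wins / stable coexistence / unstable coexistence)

unstable coexistence (outcome depends on initial conditions)

Compare the nullcline intercepts: K1/α12 = 709/1.21 = 586 < K2 = 681; K2/α21 = 681/1.48 = 460 < K1 = 709.
Since both are reversed, neither can invade when rare; the interior point is a saddle.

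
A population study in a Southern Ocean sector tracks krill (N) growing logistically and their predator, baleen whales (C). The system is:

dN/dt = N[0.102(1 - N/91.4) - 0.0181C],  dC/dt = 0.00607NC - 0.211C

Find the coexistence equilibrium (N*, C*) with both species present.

N* ≈ 34.8, C* ≈ 3.49

From dC/dt = 0 with C > 0: 0.00607N* = 0.211, so N* = 34.8.
Substitute into dN/dt = 0: 0.102(1 - 34.8/91.4) = 0.0181C*.
The bracket is 0.62, giving C* = 0.0632/0.0181 = 3.49.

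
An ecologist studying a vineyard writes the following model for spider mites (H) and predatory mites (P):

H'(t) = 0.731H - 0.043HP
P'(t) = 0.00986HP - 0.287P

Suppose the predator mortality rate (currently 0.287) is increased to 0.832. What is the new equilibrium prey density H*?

H* ≈ 84.4

At the interior fixed point, setting dP/dt = 0 with P > 0 fixes H* = (predator death rate)/(HP coefficient) — independent of the other coefficients.
With the change, H* = 0.832/0.00986 = 84.4; it rises from 29.1.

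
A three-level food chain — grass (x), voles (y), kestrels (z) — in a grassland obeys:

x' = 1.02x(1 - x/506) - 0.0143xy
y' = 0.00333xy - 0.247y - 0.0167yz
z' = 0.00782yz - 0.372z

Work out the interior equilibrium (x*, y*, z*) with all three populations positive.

x* ≈ 169, y* ≈ 47.6, z* ≈ 18.8

From dz/dt = 0: 0.00782y* = 0.372, so y* = 47.6.
From dx/dt = 0: 1.02(1 - x*/506) = 0.0143·47.6, giving x* = 506·(1 - 0.667) = 169.
From dy/dt = 0: 0.00333·169 - 0.247 = 0.0167z*, so z* = 0.314/0.0167 = 18.8.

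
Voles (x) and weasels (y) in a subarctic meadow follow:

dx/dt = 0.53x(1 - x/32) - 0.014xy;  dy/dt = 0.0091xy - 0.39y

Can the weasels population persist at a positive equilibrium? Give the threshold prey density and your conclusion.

Threshold x = 42.9; K < 42.9, so no, the predator goes extinct.

The predator equation gives dy/dt > 0 only when x > 0.39/0.0091 = 42.9.
Without the predator, x → K = 32. Since 32 < 42.9, the predator cannot invade.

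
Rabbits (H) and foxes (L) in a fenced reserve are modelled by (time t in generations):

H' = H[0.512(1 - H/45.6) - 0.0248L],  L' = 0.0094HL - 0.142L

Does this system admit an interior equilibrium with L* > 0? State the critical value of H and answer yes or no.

The predator equation gives dL/dt > 0 only when H > 0.142/0.0094 = 15.1.
Without the predator, H → K = 45.6. Since 45.6 > 15.1, the predator can invade and persist.

Threshold H = 15.1; K > 15.1, so yes, the predator persists.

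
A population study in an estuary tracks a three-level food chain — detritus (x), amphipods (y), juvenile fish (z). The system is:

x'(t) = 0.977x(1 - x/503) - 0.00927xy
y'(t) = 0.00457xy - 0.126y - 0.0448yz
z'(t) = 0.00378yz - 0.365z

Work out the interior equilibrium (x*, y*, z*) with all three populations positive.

From dz/dt = 0: 0.00378y* = 0.365, so y* = 96.6.
From dx/dt = 0: 0.977(1 - x*/503) = 0.00927·96.6, giving x* = 503·(1 - 0.916) = 42.2.
From dy/dt = 0: 0.00457·42.2 - 0.126 = 0.0448z*, so z* = 0.0667/0.0448 = 1.49.

x* ≈ 42.2, y* ≈ 96.6, z* ≈ 1.49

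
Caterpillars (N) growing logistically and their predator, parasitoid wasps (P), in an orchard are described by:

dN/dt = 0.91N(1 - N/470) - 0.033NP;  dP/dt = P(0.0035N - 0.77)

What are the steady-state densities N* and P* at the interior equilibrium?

From dP/dt = 0 with P > 0: 0.0035N* = 0.77, so N* = 220.
Substitute into dN/dt = 0: 0.91(1 - 220/470) = 0.033P*.
The bracket is 0.532, giving P* = 0.484/0.033 = 14.7.

N* ≈ 220, P* ≈ 14.7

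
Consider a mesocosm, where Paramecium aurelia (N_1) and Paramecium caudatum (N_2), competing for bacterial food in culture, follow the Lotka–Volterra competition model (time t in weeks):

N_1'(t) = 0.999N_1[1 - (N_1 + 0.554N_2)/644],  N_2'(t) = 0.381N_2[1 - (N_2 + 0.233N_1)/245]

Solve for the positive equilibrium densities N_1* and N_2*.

Setting both brackets to zero gives the nullclines N_1 + 0.554N_2 = 644 and 0.233N_1 + N_2 = 245.
Substituting N_2 = 245 - 0.233N_1 into the first: N_1(1 - 0.554·0.233) = 644 - 0.554·245.
So N_1* = 508/0.871 = 584, and then N_2* = 245 - 0.233·584 = 109.

N_1* ≈ 584, N_2* ≈ 109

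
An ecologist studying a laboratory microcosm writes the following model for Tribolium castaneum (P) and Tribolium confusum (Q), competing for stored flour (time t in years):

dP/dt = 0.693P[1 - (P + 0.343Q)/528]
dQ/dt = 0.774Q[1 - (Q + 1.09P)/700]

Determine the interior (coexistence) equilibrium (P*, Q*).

Setting both brackets to zero gives the nullclines P + 0.343Q = 528 and 1.09P + Q = 700.
Substituting Q = 700 - 1.09P into the first: P(1 - 0.343·1.09) = 528 - 0.343·700.
So P* = 288/0.626 = 460, and then Q* = 700 - 1.09·460 = 199.

P* ≈ 460, Q* ≈ 199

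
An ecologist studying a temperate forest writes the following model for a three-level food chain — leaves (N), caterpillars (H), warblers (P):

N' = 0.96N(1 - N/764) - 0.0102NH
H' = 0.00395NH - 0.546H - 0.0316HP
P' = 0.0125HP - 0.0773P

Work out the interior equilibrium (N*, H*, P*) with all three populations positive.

From dP/dt = 0: 0.0125H* = 0.0773, so H* = 6.18.
From dN/dt = 0: 0.96(1 - N*/764) = 0.0102·6.18, giving N* = 764·(1 - 0.0657) = 714.
From dH/dt = 0: 0.00395·714 - 0.546 = 0.0316P*, so P* = 2.27/0.0316 = 71.9.

N* ≈ 714, H* ≈ 6.18, P* ≈ 71.9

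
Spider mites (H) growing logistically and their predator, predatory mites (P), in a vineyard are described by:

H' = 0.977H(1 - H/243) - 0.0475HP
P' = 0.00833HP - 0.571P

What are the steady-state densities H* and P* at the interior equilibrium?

H* ≈ 68.5, P* ≈ 14.8

From dP/dt = 0 with P > 0: 0.00833H* = 0.571, so H* = 68.5.
Substitute into dH/dt = 0: 0.977(1 - 68.5/243) = 0.0475P*.
The bracket is 0.718, giving P* = 0.701/0.0475 = 14.8.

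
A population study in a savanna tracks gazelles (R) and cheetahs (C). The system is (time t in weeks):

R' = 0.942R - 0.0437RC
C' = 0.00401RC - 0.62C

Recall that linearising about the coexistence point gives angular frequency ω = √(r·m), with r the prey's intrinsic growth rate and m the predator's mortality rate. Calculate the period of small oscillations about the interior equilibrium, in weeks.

Here r = 0.942 and m = 0.62, so r·m = 0.584.
ω = √0.584 = 0.764 per week, hence T = 2π/ω ≈ 8.22 weeks.

T ≈ 8.22 weeks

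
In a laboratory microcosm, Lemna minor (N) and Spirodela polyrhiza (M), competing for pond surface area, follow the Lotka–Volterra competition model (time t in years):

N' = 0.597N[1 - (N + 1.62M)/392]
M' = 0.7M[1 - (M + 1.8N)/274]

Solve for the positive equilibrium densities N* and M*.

Setting both brackets to zero gives the nullclines N + 1.62M = 392 and 1.8N + M = 274.
Substituting M = 274 - 1.8N into the first: N(1 - 1.62·1.8) = 392 - 1.62·274.
So N* = -51.9/-1.92 = 27.1, and then M* = 274 - 1.8·27.1 = 225.

N* ≈ 27.1, M* ≈ 225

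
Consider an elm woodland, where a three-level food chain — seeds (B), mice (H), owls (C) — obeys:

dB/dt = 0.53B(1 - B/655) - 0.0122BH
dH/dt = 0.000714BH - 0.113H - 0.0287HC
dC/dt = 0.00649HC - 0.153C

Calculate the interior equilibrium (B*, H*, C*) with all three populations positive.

B* ≈ 300, H* ≈ 23.6, C* ≈ 3.52

From dC/dt = 0: 0.00649H* = 0.153, so H* = 23.6.
From dB/dt = 0: 0.53(1 - B*/655) = 0.0122·23.6, giving B* = 655·(1 - 0.543) = 300.
From dH/dt = 0: 0.000714·300 - 0.113 = 0.0287C*, so C* = 0.101/0.0287 = 3.52.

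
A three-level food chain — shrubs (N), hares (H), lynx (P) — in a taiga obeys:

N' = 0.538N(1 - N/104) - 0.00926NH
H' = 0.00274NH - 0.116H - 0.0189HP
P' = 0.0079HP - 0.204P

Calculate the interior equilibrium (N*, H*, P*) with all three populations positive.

N* ≈ 57.8, H* ≈ 25.8, P* ≈ 2.24

From dP/dt = 0: 0.0079H* = 0.204, so H* = 25.8.
From dN/dt = 0: 0.538(1 - N*/104) = 0.00926·25.8, giving N* = 104·(1 - 0.444) = 57.8.
From dH/dt = 0: 0.00274·57.8 - 0.116 = 0.0189P*, so P* = 0.0423/0.0189 = 2.24.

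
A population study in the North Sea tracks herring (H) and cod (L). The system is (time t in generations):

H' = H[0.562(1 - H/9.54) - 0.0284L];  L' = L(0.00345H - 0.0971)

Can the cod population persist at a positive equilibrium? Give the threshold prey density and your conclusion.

Threshold H = 28.1; K < 28.1, so no, the predator goes extinct.

The predator equation gives dL/dt > 0 only when H > 0.0971/0.00345 = 28.1.
Without the predator, H → K = 9.54. Since 9.54 < 28.1, the predator cannot invade.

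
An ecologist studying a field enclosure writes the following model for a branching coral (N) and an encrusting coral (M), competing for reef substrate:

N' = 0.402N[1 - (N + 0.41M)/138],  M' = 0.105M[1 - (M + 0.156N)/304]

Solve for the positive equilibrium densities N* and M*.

N* ≈ 14.3, M* ≈ 302

Setting both brackets to zero gives the nullclines N + 0.41M = 138 and 0.156N + M = 304.
Substituting M = 304 - 0.156N into the first: N(1 - 0.41·0.156) = 138 - 0.41·304.
So N* = 13.4/0.936 = 14.3, and then M* = 304 - 0.156·14.3 = 302.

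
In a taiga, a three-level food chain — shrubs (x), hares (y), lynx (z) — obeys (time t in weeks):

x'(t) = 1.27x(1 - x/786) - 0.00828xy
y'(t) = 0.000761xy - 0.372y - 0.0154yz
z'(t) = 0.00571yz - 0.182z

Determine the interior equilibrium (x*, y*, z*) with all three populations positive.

x* ≈ 623, y* ≈ 31.9, z* ≈ 6.61

From dz/dt = 0: 0.00571y* = 0.182, so y* = 31.9.
From dx/dt = 0: 1.27(1 - x*/786) = 0.00828·31.9, giving x* = 786·(1 - 0.208) = 623.
From dy/dt = 0: 0.000761·623 - 0.372 = 0.0154z*, so z* = 0.102/0.0154 = 6.61.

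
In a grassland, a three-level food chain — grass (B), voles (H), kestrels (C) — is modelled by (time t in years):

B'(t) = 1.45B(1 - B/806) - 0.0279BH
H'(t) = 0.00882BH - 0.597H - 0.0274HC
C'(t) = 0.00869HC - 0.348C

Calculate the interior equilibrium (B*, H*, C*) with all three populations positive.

From dC/dt = 0: 0.00869H* = 0.348, so H* = 40.
From dB/dt = 0: 1.45(1 - B*/806) = 0.0279·40, giving B* = 806·(1 - 0.771) = 185.
From dH/dt = 0: 0.00882·185 - 0.597 = 0.0274C*, so C* = 1.03/0.0274 = 37.7.

B* ≈ 185, H* ≈ 40, C* ≈ 37.7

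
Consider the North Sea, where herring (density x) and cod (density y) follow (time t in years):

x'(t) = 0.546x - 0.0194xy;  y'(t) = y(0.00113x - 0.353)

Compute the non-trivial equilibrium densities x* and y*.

Set dy/dt = 0 with y > 0: 0.00113x - 0.353 = 0, so x* = 0.353/0.00113 = 312.
Set dx/dt = 0 with x > 0: 0.546 - 0.0194y = 0, so y* = 0.546/0.0194 = 28.1.

x* ≈ 312, y* ≈ 28.1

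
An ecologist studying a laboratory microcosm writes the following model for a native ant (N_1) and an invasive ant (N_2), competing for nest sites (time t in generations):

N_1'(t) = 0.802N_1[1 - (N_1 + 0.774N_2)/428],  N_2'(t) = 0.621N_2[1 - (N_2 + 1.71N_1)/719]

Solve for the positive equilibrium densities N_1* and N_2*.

N_1* ≈ 397, N_2* ≈ 39.8

Setting both brackets to zero gives the nullclines N_1 + 0.774N_2 = 428 and 1.71N_1 + N_2 = 719.
Substituting N_2 = 719 - 1.71N_1 into the first: N_1(1 - 0.774·1.71) = 428 - 0.774·719.
So N_1* = -129/-0.324 = 397, and then N_2* = 719 - 1.71·397 = 39.8.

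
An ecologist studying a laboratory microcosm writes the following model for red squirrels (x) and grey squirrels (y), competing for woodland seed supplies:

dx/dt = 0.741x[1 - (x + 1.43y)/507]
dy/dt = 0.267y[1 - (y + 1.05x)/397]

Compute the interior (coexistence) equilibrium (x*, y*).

Setting both brackets to zero gives the nullclines x + 1.43y = 507 and 1.05x + y = 397.
Substituting y = 397 - 1.05x into the first: x(1 - 1.43·1.05) = 507 - 1.43·397.
So x* = -60.7/-0.502 = 121, and then y* = 397 - 1.05·121 = 270.

x* ≈ 121, y* ≈ 270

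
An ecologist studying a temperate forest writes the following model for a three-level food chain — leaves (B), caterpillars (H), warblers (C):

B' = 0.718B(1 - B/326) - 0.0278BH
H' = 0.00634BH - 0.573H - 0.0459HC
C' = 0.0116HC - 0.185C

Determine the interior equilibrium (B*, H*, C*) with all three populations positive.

B* ≈ 125, H* ≈ 15.9, C* ≈ 4.74

From dC/dt = 0: 0.0116H* = 0.185, so H* = 15.9.
From dB/dt = 0: 0.718(1 - B*/326) = 0.0278·15.9, giving B* = 326·(1 - 0.617) = 125.
From dH/dt = 0: 0.00634·125 - 0.573 = 0.0459C*, so C* = 0.218/0.0459 = 4.74.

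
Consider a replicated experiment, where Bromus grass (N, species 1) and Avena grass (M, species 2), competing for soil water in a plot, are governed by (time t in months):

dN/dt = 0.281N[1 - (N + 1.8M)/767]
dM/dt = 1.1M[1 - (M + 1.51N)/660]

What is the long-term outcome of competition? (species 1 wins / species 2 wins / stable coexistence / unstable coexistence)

Compare the nullcline intercepts: K1/α12 = 767/1.8 = 426 < K2 = 660; K2/α21 = 660/1.51 = 437 < K1 = 767.
Since both are reversed, neither can invade when rare; the interior point is a saddle.

unstable coexistence (outcome depends on initial conditions)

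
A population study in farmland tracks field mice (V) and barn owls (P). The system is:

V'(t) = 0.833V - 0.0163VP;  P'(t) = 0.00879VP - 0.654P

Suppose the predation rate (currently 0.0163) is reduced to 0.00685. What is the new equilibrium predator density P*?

P* ≈ 122

At the interior fixed point, setting dV/dt = 0 with V > 0 fixes P* = (prey growth rate)/(VP coefficient) — independent of the other coefficients.
With the change, P* = 0.833/0.00685 = 122; it rises from 51.1.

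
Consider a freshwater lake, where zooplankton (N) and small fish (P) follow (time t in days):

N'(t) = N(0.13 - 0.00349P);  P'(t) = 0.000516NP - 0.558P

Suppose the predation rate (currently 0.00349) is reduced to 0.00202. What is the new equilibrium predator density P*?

P* ≈ 64.4

At the interior fixed point, setting dN/dt = 0 with N > 0 fixes P* = (prey growth rate)/(NP coefficient) — independent of the other coefficients.
With the change, P* = 0.13/0.00202 = 64.4; it rises from 37.2.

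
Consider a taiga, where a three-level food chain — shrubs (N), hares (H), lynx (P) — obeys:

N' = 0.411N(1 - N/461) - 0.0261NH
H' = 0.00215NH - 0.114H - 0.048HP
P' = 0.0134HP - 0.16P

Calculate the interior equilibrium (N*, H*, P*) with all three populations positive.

N* ≈ 111, H* ≈ 11.9, P* ≈ 2.62

From dP/dt = 0: 0.0134H* = 0.16, so H* = 11.9.
From dN/dt = 0: 0.411(1 - N*/461) = 0.0261·11.9, giving N* = 461·(1 - 0.758) = 111.
From dH/dt = 0: 0.00215·111 - 0.114 = 0.048P*, so P* = 0.126/0.048 = 2.62.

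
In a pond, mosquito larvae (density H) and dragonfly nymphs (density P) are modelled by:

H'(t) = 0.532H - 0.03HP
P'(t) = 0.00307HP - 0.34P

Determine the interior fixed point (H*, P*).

Set dP/dt = 0 with P > 0: 0.00307H - 0.34 = 0, so H* = 0.34/0.00307 = 111.
Set dH/dt = 0 with H > 0: 0.532 - 0.03P = 0, so P* = 0.532/0.03 = 17.7.

H* ≈ 111, P* ≈ 17.7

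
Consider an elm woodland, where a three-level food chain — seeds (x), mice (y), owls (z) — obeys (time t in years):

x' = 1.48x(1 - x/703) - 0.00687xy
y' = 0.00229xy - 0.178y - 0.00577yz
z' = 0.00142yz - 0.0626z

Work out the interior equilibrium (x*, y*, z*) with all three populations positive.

x* ≈ 559, y* ≈ 44.1, z* ≈ 191

From dz/dt = 0: 0.00142y* = 0.0626, so y* = 44.1.
From dx/dt = 0: 1.48(1 - x*/703) = 0.00687·44.1, giving x* = 703·(1 - 0.205) = 559.
From dy/dt = 0: 0.00229·559 - 0.178 = 0.00577z*, so z* = 1.1/0.00577 = 191.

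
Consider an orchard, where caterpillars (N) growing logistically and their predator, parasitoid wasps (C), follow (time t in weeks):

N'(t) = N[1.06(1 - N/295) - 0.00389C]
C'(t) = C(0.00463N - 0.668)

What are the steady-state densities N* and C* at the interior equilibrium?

N* ≈ 144, C* ≈ 139

From dC/dt = 0 with C > 0: 0.00463N* = 0.668, so N* = 144.
Substitute into dN/dt = 0: 1.06(1 - 144/295) = 0.00389C*.
The bracket is 0.511, giving C* = 0.542/0.00389 = 139.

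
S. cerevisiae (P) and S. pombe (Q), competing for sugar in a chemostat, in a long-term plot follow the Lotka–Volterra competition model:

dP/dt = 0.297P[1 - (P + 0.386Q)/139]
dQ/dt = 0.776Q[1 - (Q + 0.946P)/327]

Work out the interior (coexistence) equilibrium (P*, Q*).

P* ≈ 20.1, Q* ≈ 308

Setting both brackets to zero gives the nullclines P + 0.386Q = 139 and 0.946P + Q = 327.
Substituting Q = 327 - 0.946P into the first: P(1 - 0.386·0.946) = 139 - 0.386·327.
So P* = 12.8/0.635 = 20.1, and then Q* = 327 - 0.946·20.1 = 308.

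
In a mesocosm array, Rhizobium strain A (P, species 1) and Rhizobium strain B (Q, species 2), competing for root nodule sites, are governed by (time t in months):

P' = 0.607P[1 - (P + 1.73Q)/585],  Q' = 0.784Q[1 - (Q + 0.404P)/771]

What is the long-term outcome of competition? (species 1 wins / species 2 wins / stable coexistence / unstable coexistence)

species 2 excludes species 1

Compare the nullcline intercepts: K1/α12 = 585/1.73 = 338 < K2 = 771; K2/α21 = 771/0.404 = 1910 > K1 = 585.
Since the inequalities point opposite ways, species 2 can invade but species 1 cannot.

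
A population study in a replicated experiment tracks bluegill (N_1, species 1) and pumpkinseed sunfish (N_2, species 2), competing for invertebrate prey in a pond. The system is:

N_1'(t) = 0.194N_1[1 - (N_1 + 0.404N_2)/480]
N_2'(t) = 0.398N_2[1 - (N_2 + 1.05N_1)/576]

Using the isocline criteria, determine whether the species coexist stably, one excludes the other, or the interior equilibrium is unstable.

Compare the nullcline intercepts: K1/α12 = 480/0.404 = 1190 > K2 = 576; K2/α21 = 576/1.05 = 549 > K1 = 480.
Since both inequalities hold, each species can invade when rare, so the interior equilibrium is stable.

stable coexistence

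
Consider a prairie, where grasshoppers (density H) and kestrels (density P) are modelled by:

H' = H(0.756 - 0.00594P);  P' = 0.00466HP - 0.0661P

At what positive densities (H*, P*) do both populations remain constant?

H* ≈ 14.2, P* ≈ 127

Set dP/dt = 0 with P > 0: 0.00466H - 0.0661 = 0, so H* = 0.0661/0.00466 = 14.2.
Set dH/dt = 0 with H > 0: 0.756 - 0.00594P = 0, so P* = 0.756/0.00594 = 127.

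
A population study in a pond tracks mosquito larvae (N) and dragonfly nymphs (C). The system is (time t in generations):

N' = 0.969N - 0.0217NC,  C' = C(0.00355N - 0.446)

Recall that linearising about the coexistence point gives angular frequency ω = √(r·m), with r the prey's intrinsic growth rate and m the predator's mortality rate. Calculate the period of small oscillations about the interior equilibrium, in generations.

Here r = 0.969 and m = 0.446, so r·m = 0.432.
ω = √0.432 = 0.657 per generation, hence T = 2π/ω ≈ 9.56 generations.

T ≈ 9.56 generations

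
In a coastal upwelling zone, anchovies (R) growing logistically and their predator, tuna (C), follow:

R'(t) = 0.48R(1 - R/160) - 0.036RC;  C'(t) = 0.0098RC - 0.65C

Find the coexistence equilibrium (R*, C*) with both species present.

From dC/dt = 0 with C > 0: 0.0098R* = 0.65, so R* = 66.3.
Substitute into dR/dt = 0: 0.48(1 - 66.3/160) = 0.036C*.
The bracket is 0.585, giving C* = 0.281/0.036 = 7.81.

R* ≈ 66.3, C* ≈ 7.81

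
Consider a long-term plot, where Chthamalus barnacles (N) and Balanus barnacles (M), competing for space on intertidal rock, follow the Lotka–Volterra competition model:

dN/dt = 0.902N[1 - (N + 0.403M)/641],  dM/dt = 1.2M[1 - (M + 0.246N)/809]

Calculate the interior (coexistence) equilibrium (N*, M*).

N* ≈ 350, M* ≈ 723

Setting both brackets to zero gives the nullclines N + 0.403M = 641 and 0.246N + M = 809.
Substituting M = 809 - 0.246N into the first: N(1 - 0.403·0.246) = 641 - 0.403·809.
So N* = 315/0.901 = 350, and then M* = 809 - 0.246·350 = 723.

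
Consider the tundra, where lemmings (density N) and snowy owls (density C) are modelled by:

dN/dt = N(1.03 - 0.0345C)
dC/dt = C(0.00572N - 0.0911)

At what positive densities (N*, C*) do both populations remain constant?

N* ≈ 15.9, C* ≈ 29.9

Set dC/dt = 0 with C > 0: 0.00572N - 0.0911 = 0, so N* = 0.0911/0.00572 = 15.9.
Set dN/dt = 0 with N > 0: 1.03 - 0.0345C = 0, so C* = 1.03/0.0345 = 29.9.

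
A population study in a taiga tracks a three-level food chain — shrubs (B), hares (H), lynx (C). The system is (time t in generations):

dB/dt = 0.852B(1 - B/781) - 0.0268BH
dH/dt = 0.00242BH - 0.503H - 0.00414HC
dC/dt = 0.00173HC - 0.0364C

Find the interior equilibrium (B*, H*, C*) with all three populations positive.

From dC/dt = 0: 0.00173H* = 0.0364, so H* = 21.
From dB/dt = 0: 0.852(1 - B*/781) = 0.0268·21, giving B* = 781·(1 - 0.662) = 264.
From dH/dt = 0: 0.00242·264 - 0.503 = 0.00414C*, so C* = 0.136/0.00414 = 32.9.

B* ≈ 264, H* ≈ 21, C* ≈ 32.9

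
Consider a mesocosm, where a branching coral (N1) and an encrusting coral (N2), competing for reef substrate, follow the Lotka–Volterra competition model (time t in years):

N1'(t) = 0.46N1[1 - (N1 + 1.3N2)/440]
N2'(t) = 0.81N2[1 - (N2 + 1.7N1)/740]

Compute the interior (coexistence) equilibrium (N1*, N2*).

Setting both brackets to zero gives the nullclines N1 + 1.3N2 = 440 and 1.7N1 + N2 = 740.
Substituting N2 = 740 - 1.7N1 into the first: N1(1 - 1.3·1.7) = 440 - 1.3·740.
So N1* = -522/-1.21 = 431, and then N2* = 740 - 1.7·431 = 6.61.

N1* ≈ 431, N2* ≈ 6.61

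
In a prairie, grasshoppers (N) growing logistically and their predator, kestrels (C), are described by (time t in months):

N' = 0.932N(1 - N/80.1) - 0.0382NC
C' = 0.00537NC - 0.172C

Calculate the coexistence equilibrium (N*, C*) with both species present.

N* ≈ 32, C* ≈ 14.6

From dC/dt = 0 with C > 0: 0.00537N* = 0.172, so N* = 32.
Substitute into dN/dt = 0: 0.932(1 - 32/80.1) = 0.0382C*.
The bracket is 0.6, giving C* = 0.559/0.0382 = 14.6.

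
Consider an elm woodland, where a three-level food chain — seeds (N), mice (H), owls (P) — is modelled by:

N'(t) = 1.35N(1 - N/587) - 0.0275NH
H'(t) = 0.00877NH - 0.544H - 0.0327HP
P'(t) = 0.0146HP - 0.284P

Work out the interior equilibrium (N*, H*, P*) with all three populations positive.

From dP/dt = 0: 0.0146H* = 0.284, so H* = 19.5.
From dN/dt = 0: 1.35(1 - N*/587) = 0.0275·19.5, giving N* = 587·(1 - 0.396) = 354.
From dH/dt = 0: 0.00877·354 - 0.544 = 0.0327P*, so P* = 2.56/0.0327 = 78.4.

N* ≈ 354, H* ≈ 19.5, P* ≈ 78.4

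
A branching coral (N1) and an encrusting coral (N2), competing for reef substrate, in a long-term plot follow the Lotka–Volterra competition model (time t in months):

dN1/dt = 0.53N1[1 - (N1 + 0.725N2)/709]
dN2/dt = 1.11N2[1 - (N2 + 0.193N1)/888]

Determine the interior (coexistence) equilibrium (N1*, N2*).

N1* ≈ 75.8, N2* ≈ 873

Setting both brackets to zero gives the nullclines N1 + 0.725N2 = 709 and 0.193N1 + N2 = 888.
Substituting N2 = 888 - 0.193N1 into the first: N1(1 - 0.725·0.193) = 709 - 0.725·888.
So N1* = 65.2/0.86 = 75.8, and then N2* = 888 - 0.193·75.8 = 873.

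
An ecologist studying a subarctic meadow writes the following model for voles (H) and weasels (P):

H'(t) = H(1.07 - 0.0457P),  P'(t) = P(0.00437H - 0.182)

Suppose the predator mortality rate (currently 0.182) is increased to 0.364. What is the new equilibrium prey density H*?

At the interior fixed point, setting dP/dt = 0 with P > 0 fixes H* = (predator death rate)/(HP coefficient) — independent of the other coefficients.
With the change, H* = 0.364/0.00437 = 83.3; it rises from 41.6.

H* ≈ 83.3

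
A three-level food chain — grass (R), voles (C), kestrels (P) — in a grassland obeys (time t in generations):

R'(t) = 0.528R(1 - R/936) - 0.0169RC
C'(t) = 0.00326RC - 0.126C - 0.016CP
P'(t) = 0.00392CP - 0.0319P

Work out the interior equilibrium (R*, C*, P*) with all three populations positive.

R* ≈ 692, C* ≈ 8.14, P* ≈ 133

From dP/dt = 0: 0.00392C* = 0.0319, so C* = 8.14.
From dR/dt = 0: 0.528(1 - R*/936) = 0.0169·8.14, giving R* = 936·(1 - 0.26) = 692.
From dC/dt = 0: 0.00326·692 - 0.126 = 0.016P*, so P* = 2.13/0.016 = 133.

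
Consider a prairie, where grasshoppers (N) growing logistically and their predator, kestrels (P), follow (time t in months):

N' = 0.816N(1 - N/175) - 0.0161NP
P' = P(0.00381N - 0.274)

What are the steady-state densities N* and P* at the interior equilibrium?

N* ≈ 71.9, P* ≈ 29.9

From dP/dt = 0 with P > 0: 0.00381N* = 0.274, so N* = 71.9.
Substitute into dN/dt = 0: 0.816(1 - 71.9/175) = 0.0161P*.
The bracket is 0.589, giving P* = 0.481/0.0161 = 29.9.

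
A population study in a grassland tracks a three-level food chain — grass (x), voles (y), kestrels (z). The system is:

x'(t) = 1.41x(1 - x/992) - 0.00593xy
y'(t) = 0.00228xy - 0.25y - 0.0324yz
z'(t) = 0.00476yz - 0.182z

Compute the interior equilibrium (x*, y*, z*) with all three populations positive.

From dz/dt = 0: 0.00476y* = 0.182, so y* = 38.2.
From dx/dt = 0: 1.41(1 - x*/992) = 0.00593·38.2, giving x* = 992·(1 - 0.161) = 832.
From dy/dt = 0: 0.00228·832 - 0.25 = 0.0324z*, so z* = 1.65/0.0324 = 50.9.

x* ≈ 832, y* ≈ 38.2, z* ≈ 50.9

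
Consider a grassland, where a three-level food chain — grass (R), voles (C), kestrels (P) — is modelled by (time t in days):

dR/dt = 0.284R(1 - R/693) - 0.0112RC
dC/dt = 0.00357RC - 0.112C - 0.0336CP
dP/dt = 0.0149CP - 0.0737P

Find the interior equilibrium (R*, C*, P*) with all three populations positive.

R* ≈ 558, C* ≈ 4.95, P* ≈ 55.9

From dP/dt = 0: 0.0149C* = 0.0737, so C* = 4.95.
From dR/dt = 0: 0.284(1 - R*/693) = 0.0112·4.95, giving R* = 693·(1 - 0.195) = 558.
From dC/dt = 0: 0.00357·558 - 0.112 = 0.0336P*, so P* = 1.88/0.0336 = 55.9.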